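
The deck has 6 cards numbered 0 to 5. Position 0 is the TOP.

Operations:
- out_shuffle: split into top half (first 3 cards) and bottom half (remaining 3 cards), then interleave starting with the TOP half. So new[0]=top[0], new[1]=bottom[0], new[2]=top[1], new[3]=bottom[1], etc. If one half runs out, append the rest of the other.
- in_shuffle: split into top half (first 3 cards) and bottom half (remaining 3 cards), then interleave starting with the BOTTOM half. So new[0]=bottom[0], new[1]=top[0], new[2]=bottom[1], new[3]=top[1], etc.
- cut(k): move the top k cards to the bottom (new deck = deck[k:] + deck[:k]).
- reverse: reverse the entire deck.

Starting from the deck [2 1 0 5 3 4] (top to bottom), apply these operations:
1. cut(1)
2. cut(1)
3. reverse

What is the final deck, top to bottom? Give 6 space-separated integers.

After op 1 (cut(1)): [1 0 5 3 4 2]
After op 2 (cut(1)): [0 5 3 4 2 1]
After op 3 (reverse): [1 2 4 3 5 0]

Answer: 1 2 4 3 5 0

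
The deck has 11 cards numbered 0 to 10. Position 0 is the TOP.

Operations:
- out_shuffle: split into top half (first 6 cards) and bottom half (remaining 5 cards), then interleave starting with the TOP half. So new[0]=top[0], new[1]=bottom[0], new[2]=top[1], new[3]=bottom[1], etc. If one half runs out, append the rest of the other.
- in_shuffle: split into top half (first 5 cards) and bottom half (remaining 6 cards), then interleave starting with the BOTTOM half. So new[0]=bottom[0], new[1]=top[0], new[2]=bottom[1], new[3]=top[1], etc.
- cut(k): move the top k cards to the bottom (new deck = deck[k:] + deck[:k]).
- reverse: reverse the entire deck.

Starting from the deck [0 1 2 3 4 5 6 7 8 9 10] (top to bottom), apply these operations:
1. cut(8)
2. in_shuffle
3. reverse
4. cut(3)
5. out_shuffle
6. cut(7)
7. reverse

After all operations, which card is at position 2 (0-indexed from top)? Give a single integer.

Answer: 10

Derivation:
After op 1 (cut(8)): [8 9 10 0 1 2 3 4 5 6 7]
After op 2 (in_shuffle): [2 8 3 9 4 10 5 0 6 1 7]
After op 3 (reverse): [7 1 6 0 5 10 4 9 3 8 2]
After op 4 (cut(3)): [0 5 10 4 9 3 8 2 7 1 6]
After op 5 (out_shuffle): [0 8 5 2 10 7 4 1 9 6 3]
After op 6 (cut(7)): [1 9 6 3 0 8 5 2 10 7 4]
After op 7 (reverse): [4 7 10 2 5 8 0 3 6 9 1]
Position 2: card 10.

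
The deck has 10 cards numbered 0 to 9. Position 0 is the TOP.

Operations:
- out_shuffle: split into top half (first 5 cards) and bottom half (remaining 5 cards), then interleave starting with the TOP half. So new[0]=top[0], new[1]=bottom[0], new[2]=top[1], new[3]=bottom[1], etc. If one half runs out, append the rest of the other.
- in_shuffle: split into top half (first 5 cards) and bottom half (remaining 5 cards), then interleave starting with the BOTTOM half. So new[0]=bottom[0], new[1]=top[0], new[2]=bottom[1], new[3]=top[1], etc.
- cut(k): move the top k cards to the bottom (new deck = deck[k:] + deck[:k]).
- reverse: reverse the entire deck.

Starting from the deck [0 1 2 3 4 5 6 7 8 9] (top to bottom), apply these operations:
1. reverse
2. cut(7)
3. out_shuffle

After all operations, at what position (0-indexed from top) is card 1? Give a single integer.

After op 1 (reverse): [9 8 7 6 5 4 3 2 1 0]
After op 2 (cut(7)): [2 1 0 9 8 7 6 5 4 3]
After op 3 (out_shuffle): [2 7 1 6 0 5 9 4 8 3]
Card 1 is at position 2.

Answer: 2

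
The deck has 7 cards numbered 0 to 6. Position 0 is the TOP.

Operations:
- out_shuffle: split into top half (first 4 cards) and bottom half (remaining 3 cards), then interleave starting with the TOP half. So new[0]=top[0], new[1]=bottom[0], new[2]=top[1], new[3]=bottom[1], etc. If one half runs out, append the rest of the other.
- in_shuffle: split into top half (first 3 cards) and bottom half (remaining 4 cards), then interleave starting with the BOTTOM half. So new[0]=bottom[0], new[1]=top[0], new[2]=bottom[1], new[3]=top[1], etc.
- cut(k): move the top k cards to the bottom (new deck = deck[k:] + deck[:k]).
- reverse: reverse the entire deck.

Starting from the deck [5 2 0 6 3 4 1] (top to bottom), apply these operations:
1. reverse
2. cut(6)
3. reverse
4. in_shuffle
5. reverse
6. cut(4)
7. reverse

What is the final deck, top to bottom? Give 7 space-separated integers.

Answer: 0 1 6 5 3 2 4

Derivation:
After op 1 (reverse): [1 4 3 6 0 2 5]
After op 2 (cut(6)): [5 1 4 3 6 0 2]
After op 3 (reverse): [2 0 6 3 4 1 5]
After op 4 (in_shuffle): [3 2 4 0 1 6 5]
After op 5 (reverse): [5 6 1 0 4 2 3]
After op 6 (cut(4)): [4 2 3 5 6 1 0]
After op 7 (reverse): [0 1 6 5 3 2 4]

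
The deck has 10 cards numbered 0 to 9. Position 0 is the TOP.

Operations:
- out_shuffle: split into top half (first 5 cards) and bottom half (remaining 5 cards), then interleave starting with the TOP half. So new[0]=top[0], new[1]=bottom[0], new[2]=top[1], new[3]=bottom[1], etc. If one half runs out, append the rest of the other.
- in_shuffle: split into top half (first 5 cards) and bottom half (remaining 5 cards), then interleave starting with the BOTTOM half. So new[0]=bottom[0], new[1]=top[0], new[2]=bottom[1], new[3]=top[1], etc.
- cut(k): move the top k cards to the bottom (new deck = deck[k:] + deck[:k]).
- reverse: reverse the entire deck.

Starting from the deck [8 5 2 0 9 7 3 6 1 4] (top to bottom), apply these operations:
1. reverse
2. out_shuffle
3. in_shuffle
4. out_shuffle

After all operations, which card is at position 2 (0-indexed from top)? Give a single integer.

Answer: 4

Derivation:
After op 1 (reverse): [4 1 6 3 7 9 0 2 5 8]
After op 2 (out_shuffle): [4 9 1 0 6 2 3 5 7 8]
After op 3 (in_shuffle): [2 4 3 9 5 1 7 0 8 6]
After op 4 (out_shuffle): [2 1 4 7 3 0 9 8 5 6]
Position 2: card 4.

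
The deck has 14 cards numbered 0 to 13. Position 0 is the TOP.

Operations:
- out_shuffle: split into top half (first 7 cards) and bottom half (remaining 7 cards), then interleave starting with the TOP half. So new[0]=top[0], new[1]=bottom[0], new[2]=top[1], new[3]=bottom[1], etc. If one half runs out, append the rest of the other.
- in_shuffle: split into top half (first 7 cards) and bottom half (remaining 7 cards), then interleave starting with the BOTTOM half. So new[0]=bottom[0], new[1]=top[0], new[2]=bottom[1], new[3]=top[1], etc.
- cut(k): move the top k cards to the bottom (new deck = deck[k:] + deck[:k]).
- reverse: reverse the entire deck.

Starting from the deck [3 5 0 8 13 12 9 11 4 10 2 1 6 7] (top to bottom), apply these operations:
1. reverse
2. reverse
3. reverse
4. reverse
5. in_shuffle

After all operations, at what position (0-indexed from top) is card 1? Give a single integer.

After op 1 (reverse): [7 6 1 2 10 4 11 9 12 13 8 0 5 3]
After op 2 (reverse): [3 5 0 8 13 12 9 11 4 10 2 1 6 7]
After op 3 (reverse): [7 6 1 2 10 4 11 9 12 13 8 0 5 3]
After op 4 (reverse): [3 5 0 8 13 12 9 11 4 10 2 1 6 7]
After op 5 (in_shuffle): [11 3 4 5 10 0 2 8 1 13 6 12 7 9]
Card 1 is at position 8.

Answer: 8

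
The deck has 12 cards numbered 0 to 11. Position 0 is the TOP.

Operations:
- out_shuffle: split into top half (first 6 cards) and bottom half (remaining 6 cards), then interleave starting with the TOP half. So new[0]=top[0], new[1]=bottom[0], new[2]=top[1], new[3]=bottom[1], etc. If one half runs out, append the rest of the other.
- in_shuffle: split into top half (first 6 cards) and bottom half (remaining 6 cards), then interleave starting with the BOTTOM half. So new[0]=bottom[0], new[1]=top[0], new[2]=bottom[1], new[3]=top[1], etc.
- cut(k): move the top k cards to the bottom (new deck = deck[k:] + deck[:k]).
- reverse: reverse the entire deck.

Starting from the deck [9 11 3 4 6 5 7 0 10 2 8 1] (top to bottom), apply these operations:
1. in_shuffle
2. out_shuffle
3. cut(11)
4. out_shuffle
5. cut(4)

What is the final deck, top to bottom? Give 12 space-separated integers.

Answer: 2 6 9 10 4 1 0 3 5 8 7 11

Derivation:
After op 1 (in_shuffle): [7 9 0 11 10 3 2 4 8 6 1 5]
After op 2 (out_shuffle): [7 2 9 4 0 8 11 6 10 1 3 5]
After op 3 (cut(11)): [5 7 2 9 4 0 8 11 6 10 1 3]
After op 4 (out_shuffle): [5 8 7 11 2 6 9 10 4 1 0 3]
After op 5 (cut(4)): [2 6 9 10 4 1 0 3 5 8 7 11]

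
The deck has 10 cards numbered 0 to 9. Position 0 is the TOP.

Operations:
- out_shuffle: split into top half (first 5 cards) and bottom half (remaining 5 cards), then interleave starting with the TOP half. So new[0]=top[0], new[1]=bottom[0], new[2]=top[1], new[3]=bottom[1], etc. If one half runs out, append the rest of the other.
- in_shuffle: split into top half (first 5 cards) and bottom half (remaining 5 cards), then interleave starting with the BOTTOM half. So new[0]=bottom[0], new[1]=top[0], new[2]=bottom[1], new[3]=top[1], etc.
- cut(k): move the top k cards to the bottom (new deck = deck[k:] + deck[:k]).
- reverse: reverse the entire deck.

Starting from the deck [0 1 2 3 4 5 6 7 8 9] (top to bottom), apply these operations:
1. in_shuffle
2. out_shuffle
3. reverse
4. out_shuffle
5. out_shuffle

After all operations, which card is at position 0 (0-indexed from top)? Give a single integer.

Answer: 4

Derivation:
After op 1 (in_shuffle): [5 0 6 1 7 2 8 3 9 4]
After op 2 (out_shuffle): [5 2 0 8 6 3 1 9 7 4]
After op 3 (reverse): [4 7 9 1 3 6 8 0 2 5]
After op 4 (out_shuffle): [4 6 7 8 9 0 1 2 3 5]
After op 5 (out_shuffle): [4 0 6 1 7 2 8 3 9 5]
Position 0: card 4.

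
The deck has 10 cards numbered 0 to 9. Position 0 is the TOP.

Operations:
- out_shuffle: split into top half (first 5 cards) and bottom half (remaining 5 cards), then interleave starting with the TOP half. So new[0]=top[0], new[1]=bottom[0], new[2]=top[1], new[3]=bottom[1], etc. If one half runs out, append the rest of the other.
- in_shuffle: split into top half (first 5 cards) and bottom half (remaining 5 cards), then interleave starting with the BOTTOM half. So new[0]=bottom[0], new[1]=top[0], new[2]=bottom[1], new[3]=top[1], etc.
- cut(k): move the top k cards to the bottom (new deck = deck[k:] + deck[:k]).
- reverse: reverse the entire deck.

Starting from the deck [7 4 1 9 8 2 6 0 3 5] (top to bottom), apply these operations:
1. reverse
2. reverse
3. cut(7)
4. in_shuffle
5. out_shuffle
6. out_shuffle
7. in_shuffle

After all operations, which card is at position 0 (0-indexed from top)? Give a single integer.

Answer: 6

Derivation:
After op 1 (reverse): [5 3 0 6 2 8 9 1 4 7]
After op 2 (reverse): [7 4 1 9 8 2 6 0 3 5]
After op 3 (cut(7)): [0 3 5 7 4 1 9 8 2 6]
After op 4 (in_shuffle): [1 0 9 3 8 5 2 7 6 4]
After op 5 (out_shuffle): [1 5 0 2 9 7 3 6 8 4]
After op 6 (out_shuffle): [1 7 5 3 0 6 2 8 9 4]
After op 7 (in_shuffle): [6 1 2 7 8 5 9 3 4 0]
Position 0: card 6.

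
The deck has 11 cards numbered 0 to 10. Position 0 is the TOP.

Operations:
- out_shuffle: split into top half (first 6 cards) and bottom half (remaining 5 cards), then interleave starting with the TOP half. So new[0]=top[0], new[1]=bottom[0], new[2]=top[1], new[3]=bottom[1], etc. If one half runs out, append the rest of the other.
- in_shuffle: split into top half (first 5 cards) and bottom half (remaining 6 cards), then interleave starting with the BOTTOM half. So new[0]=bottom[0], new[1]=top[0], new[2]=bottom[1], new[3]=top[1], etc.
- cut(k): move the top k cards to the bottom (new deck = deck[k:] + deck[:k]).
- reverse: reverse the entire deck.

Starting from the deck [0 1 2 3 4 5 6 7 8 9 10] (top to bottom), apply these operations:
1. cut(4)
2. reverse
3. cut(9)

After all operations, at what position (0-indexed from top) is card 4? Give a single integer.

Answer: 1

Derivation:
After op 1 (cut(4)): [4 5 6 7 8 9 10 0 1 2 3]
After op 2 (reverse): [3 2 1 0 10 9 8 7 6 5 4]
After op 3 (cut(9)): [5 4 3 2 1 0 10 9 8 7 6]
Card 4 is at position 1.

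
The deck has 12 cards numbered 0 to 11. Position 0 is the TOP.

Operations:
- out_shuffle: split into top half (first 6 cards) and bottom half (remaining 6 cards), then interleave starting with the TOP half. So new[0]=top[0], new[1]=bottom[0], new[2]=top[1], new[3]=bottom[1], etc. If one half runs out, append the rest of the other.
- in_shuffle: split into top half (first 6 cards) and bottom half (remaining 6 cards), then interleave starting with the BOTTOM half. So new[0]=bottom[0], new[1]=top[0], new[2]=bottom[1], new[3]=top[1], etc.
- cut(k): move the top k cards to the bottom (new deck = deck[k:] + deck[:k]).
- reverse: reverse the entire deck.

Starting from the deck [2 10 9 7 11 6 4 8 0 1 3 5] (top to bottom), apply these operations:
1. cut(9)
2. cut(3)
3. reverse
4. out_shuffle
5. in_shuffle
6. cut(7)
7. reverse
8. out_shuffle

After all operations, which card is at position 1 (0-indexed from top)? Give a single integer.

After op 1 (cut(9)): [1 3 5 2 10 9 7 11 6 4 8 0]
After op 2 (cut(3)): [2 10 9 7 11 6 4 8 0 1 3 5]
After op 3 (reverse): [5 3 1 0 8 4 6 11 7 9 10 2]
After op 4 (out_shuffle): [5 6 3 11 1 7 0 9 8 10 4 2]
After op 5 (in_shuffle): [0 5 9 6 8 3 10 11 4 1 2 7]
After op 6 (cut(7)): [11 4 1 2 7 0 5 9 6 8 3 10]
After op 7 (reverse): [10 3 8 6 9 5 0 7 2 1 4 11]
After op 8 (out_shuffle): [10 0 3 7 8 2 6 1 9 4 5 11]
Position 1: card 0.

Answer: 0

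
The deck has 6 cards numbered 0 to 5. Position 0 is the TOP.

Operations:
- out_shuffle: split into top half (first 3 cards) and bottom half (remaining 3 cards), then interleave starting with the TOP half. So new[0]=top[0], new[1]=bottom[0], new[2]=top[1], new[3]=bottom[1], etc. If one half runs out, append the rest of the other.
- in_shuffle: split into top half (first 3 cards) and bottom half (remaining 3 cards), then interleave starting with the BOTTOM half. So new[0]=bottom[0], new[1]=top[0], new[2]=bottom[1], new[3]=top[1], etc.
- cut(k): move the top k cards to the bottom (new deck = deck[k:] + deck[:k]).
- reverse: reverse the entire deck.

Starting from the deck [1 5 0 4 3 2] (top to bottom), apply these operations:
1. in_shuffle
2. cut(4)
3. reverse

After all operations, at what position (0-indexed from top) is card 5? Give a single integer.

After op 1 (in_shuffle): [4 1 3 5 2 0]
After op 2 (cut(4)): [2 0 4 1 3 5]
After op 3 (reverse): [5 3 1 4 0 2]
Card 5 is at position 0.

Answer: 0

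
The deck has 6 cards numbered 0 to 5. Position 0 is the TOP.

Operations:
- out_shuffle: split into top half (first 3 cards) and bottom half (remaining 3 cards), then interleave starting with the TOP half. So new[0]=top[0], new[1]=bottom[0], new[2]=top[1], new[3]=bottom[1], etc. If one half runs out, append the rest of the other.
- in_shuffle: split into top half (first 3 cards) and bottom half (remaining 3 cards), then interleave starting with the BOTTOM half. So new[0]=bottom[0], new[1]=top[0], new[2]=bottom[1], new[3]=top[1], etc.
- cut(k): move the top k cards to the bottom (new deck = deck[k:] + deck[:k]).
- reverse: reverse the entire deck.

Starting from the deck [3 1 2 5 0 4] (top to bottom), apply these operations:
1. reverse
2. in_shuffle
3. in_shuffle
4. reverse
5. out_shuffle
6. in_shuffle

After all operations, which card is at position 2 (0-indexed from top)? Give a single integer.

Answer: 4

Derivation:
After op 1 (reverse): [4 0 5 2 1 3]
After op 2 (in_shuffle): [2 4 1 0 3 5]
After op 3 (in_shuffle): [0 2 3 4 5 1]
After op 4 (reverse): [1 5 4 3 2 0]
After op 5 (out_shuffle): [1 3 5 2 4 0]
After op 6 (in_shuffle): [2 1 4 3 0 5]
Position 2: card 4.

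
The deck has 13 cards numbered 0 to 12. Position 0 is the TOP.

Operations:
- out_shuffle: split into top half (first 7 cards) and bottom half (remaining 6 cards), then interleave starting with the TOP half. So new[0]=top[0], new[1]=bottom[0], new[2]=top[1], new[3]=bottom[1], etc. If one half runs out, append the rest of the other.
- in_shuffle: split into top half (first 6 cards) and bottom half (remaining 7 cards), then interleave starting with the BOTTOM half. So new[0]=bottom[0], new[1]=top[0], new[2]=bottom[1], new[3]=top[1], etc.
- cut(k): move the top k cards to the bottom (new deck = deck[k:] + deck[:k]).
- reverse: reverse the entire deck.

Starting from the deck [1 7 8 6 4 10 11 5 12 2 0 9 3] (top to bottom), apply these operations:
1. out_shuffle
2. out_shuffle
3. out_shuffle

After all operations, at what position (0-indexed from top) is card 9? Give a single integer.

Answer: 10

Derivation:
After op 1 (out_shuffle): [1 5 7 12 8 2 6 0 4 9 10 3 11]
After op 2 (out_shuffle): [1 0 5 4 7 9 12 10 8 3 2 11 6]
After op 3 (out_shuffle): [1 10 0 8 5 3 4 2 7 11 9 6 12]
Card 9 is at position 10.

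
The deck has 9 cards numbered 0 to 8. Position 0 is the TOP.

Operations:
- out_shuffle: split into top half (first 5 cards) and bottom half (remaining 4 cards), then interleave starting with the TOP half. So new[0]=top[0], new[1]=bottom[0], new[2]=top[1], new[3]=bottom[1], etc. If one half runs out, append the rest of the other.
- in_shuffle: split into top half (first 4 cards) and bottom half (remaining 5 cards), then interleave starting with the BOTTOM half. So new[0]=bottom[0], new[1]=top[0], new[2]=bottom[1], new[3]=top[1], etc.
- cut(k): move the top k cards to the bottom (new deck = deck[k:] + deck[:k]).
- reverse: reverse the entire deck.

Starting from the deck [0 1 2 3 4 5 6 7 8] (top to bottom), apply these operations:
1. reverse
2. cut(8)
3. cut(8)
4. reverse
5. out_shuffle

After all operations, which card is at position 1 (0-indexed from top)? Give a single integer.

Answer: 7

Derivation:
After op 1 (reverse): [8 7 6 5 4 3 2 1 0]
After op 2 (cut(8)): [0 8 7 6 5 4 3 2 1]
After op 3 (cut(8)): [1 0 8 7 6 5 4 3 2]
After op 4 (reverse): [2 3 4 5 6 7 8 0 1]
After op 5 (out_shuffle): [2 7 3 8 4 0 5 1 6]
Position 1: card 7.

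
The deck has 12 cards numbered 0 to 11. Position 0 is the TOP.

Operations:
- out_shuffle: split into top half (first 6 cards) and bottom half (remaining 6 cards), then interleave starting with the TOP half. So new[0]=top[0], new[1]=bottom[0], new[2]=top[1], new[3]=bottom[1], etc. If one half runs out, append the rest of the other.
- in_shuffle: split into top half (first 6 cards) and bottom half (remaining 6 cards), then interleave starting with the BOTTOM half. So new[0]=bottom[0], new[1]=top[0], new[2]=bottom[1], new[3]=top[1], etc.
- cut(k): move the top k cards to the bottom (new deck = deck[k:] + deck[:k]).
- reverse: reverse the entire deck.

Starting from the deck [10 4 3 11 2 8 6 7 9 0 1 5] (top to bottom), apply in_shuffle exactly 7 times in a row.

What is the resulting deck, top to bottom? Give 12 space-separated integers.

After op 1 (in_shuffle): [6 10 7 4 9 3 0 11 1 2 5 8]
After op 2 (in_shuffle): [0 6 11 10 1 7 2 4 5 9 8 3]
After op 3 (in_shuffle): [2 0 4 6 5 11 9 10 8 1 3 7]
After op 4 (in_shuffle): [9 2 10 0 8 4 1 6 3 5 7 11]
After op 5 (in_shuffle): [1 9 6 2 3 10 5 0 7 8 11 4]
After op 6 (in_shuffle): [5 1 0 9 7 6 8 2 11 3 4 10]
After op 7 (in_shuffle): [8 5 2 1 11 0 3 9 4 7 10 6]

Answer: 8 5 2 1 11 0 3 9 4 7 10 6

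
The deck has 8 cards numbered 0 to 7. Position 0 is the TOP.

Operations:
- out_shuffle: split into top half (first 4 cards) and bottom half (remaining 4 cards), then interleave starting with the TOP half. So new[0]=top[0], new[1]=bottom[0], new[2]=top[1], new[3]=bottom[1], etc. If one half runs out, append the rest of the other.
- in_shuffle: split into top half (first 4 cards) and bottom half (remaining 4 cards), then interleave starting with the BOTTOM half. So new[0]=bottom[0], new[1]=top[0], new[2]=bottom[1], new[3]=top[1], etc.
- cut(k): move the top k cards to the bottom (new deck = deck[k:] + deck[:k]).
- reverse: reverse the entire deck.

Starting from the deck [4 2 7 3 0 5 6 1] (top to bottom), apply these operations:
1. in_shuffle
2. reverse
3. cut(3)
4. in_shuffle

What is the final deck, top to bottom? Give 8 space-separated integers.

After op 1 (in_shuffle): [0 4 5 2 6 7 1 3]
After op 2 (reverse): [3 1 7 6 2 5 4 0]
After op 3 (cut(3)): [6 2 5 4 0 3 1 7]
After op 4 (in_shuffle): [0 6 3 2 1 5 7 4]

Answer: 0 6 3 2 1 5 7 4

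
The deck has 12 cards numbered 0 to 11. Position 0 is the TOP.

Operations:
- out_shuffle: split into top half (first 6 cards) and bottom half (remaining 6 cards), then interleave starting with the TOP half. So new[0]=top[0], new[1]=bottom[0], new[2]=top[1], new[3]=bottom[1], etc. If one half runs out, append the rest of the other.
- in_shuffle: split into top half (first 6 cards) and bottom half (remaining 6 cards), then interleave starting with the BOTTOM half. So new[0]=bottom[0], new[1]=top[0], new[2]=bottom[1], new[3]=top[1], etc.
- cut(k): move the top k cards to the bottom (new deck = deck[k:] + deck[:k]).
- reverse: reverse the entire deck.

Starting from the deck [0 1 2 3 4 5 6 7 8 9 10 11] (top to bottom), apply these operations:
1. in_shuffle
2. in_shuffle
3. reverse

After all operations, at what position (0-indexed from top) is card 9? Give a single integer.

Answer: 11

Derivation:
After op 1 (in_shuffle): [6 0 7 1 8 2 9 3 10 4 11 5]
After op 2 (in_shuffle): [9 6 3 0 10 7 4 1 11 8 5 2]
After op 3 (reverse): [2 5 8 11 1 4 7 10 0 3 6 9]
Card 9 is at position 11.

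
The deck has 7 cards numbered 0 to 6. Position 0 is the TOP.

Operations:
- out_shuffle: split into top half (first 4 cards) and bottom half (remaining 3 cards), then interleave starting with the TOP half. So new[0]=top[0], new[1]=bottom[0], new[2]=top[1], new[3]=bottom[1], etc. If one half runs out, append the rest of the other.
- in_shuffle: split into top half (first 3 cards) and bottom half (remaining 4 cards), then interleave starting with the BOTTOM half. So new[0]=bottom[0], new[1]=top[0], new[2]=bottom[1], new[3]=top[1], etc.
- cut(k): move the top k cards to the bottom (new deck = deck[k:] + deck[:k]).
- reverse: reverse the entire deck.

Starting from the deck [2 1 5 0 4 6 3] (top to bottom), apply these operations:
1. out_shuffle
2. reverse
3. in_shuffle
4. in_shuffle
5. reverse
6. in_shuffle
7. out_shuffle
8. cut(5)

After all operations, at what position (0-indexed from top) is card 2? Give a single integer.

Answer: 4

Derivation:
After op 1 (out_shuffle): [2 4 1 6 5 3 0]
After op 2 (reverse): [0 3 5 6 1 4 2]
After op 3 (in_shuffle): [6 0 1 3 4 5 2]
After op 4 (in_shuffle): [3 6 4 0 5 1 2]
After op 5 (reverse): [2 1 5 0 4 6 3]
After op 6 (in_shuffle): [0 2 4 1 6 5 3]
After op 7 (out_shuffle): [0 6 2 5 4 3 1]
After op 8 (cut(5)): [3 1 0 6 2 5 4]
Card 2 is at position 4.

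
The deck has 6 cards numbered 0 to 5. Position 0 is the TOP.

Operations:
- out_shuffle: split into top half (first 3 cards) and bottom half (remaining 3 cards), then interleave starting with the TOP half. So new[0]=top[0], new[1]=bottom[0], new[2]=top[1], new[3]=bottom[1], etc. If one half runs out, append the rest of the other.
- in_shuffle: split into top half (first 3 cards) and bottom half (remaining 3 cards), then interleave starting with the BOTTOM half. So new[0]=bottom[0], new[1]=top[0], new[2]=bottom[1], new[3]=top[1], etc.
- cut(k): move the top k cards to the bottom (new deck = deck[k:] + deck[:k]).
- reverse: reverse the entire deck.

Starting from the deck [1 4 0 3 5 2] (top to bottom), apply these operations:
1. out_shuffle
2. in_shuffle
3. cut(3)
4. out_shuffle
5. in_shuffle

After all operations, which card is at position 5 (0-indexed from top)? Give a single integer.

After op 1 (out_shuffle): [1 3 4 5 0 2]
After op 2 (in_shuffle): [5 1 0 3 2 4]
After op 3 (cut(3)): [3 2 4 5 1 0]
After op 4 (out_shuffle): [3 5 2 1 4 0]
After op 5 (in_shuffle): [1 3 4 5 0 2]
Position 5: card 2.

Answer: 2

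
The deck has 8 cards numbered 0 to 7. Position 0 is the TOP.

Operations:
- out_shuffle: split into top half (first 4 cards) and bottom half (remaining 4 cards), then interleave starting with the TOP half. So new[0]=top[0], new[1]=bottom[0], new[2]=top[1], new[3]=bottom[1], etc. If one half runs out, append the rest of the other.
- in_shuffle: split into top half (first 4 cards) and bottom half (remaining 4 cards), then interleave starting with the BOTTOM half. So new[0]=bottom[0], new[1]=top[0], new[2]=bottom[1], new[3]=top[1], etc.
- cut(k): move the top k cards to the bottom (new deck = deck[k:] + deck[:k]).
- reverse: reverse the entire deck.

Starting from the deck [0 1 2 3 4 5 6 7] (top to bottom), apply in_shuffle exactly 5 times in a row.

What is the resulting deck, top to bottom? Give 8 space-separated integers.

Answer: 1 3 5 7 0 2 4 6

Derivation:
After op 1 (in_shuffle): [4 0 5 1 6 2 7 3]
After op 2 (in_shuffle): [6 4 2 0 7 5 3 1]
After op 3 (in_shuffle): [7 6 5 4 3 2 1 0]
After op 4 (in_shuffle): [3 7 2 6 1 5 0 4]
After op 5 (in_shuffle): [1 3 5 7 0 2 4 6]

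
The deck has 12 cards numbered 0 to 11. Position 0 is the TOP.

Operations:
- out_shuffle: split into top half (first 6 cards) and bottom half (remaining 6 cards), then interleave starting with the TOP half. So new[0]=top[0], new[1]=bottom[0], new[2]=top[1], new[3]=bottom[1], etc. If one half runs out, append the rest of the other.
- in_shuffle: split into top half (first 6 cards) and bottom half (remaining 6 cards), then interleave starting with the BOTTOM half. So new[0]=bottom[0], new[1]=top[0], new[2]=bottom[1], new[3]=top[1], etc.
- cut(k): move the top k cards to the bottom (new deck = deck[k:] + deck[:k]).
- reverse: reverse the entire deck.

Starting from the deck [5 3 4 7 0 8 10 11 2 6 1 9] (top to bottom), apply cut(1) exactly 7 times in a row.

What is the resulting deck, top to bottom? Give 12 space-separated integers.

After op 1 (cut(1)): [3 4 7 0 8 10 11 2 6 1 9 5]
After op 2 (cut(1)): [4 7 0 8 10 11 2 6 1 9 5 3]
After op 3 (cut(1)): [7 0 8 10 11 2 6 1 9 5 3 4]
After op 4 (cut(1)): [0 8 10 11 2 6 1 9 5 3 4 7]
After op 5 (cut(1)): [8 10 11 2 6 1 9 5 3 4 7 0]
After op 6 (cut(1)): [10 11 2 6 1 9 5 3 4 7 0 8]
After op 7 (cut(1)): [11 2 6 1 9 5 3 4 7 0 8 10]

Answer: 11 2 6 1 9 5 3 4 7 0 8 10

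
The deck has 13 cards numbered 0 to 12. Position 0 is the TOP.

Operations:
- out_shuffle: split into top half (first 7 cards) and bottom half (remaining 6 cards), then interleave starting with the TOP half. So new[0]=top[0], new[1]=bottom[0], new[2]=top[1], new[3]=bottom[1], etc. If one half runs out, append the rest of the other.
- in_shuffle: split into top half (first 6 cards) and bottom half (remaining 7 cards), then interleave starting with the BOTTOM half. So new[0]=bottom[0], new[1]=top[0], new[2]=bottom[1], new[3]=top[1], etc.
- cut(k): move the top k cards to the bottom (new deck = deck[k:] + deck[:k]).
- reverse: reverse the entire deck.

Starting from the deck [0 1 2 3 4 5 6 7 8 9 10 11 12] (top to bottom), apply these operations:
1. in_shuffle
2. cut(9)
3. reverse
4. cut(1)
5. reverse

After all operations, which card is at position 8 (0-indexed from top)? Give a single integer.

Answer: 1

Derivation:
After op 1 (in_shuffle): [6 0 7 1 8 2 9 3 10 4 11 5 12]
After op 2 (cut(9)): [4 11 5 12 6 0 7 1 8 2 9 3 10]
After op 3 (reverse): [10 3 9 2 8 1 7 0 6 12 5 11 4]
After op 4 (cut(1)): [3 9 2 8 1 7 0 6 12 5 11 4 10]
After op 5 (reverse): [10 4 11 5 12 6 0 7 1 8 2 9 3]
Position 8: card 1.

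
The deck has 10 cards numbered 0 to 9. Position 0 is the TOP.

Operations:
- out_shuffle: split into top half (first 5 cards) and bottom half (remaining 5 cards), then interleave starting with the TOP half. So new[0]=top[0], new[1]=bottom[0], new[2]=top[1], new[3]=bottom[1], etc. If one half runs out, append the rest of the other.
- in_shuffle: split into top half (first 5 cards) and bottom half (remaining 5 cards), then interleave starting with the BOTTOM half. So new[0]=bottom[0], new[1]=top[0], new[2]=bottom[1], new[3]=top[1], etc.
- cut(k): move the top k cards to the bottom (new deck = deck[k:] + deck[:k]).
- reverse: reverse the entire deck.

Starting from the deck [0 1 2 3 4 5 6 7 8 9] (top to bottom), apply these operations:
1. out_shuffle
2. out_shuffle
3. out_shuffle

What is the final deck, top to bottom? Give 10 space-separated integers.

Answer: 0 8 7 6 5 4 3 2 1 9

Derivation:
After op 1 (out_shuffle): [0 5 1 6 2 7 3 8 4 9]
After op 2 (out_shuffle): [0 7 5 3 1 8 6 4 2 9]
After op 3 (out_shuffle): [0 8 7 6 5 4 3 2 1 9]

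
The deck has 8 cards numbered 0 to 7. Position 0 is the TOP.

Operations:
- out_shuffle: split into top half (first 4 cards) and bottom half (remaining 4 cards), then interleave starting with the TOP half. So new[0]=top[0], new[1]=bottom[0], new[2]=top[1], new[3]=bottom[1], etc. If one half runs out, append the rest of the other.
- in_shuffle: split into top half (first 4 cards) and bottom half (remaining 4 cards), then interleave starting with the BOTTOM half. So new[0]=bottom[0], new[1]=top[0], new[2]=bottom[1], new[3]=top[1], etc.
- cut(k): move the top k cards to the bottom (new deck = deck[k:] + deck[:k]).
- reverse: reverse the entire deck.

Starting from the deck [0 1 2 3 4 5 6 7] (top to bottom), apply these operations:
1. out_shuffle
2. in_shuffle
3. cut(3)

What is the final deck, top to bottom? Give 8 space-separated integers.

Answer: 4 3 1 7 5 2 0 6

Derivation:
After op 1 (out_shuffle): [0 4 1 5 2 6 3 7]
After op 2 (in_shuffle): [2 0 6 4 3 1 7 5]
After op 3 (cut(3)): [4 3 1 7 5 2 0 6]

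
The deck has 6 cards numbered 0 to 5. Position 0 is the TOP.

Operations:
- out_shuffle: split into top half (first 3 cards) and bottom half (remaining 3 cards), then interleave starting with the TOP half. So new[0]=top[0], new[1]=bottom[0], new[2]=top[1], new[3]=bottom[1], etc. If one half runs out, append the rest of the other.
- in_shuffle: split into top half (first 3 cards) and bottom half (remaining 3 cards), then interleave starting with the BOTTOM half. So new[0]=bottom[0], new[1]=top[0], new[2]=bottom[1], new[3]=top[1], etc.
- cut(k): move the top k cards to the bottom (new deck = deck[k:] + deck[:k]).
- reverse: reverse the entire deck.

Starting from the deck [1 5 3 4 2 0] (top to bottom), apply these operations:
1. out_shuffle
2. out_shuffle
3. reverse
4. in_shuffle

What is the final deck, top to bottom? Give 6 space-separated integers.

Answer: 4 0 2 5 1 3

Derivation:
After op 1 (out_shuffle): [1 4 5 2 3 0]
After op 2 (out_shuffle): [1 2 4 3 5 0]
After op 3 (reverse): [0 5 3 4 2 1]
After op 4 (in_shuffle): [4 0 2 5 1 3]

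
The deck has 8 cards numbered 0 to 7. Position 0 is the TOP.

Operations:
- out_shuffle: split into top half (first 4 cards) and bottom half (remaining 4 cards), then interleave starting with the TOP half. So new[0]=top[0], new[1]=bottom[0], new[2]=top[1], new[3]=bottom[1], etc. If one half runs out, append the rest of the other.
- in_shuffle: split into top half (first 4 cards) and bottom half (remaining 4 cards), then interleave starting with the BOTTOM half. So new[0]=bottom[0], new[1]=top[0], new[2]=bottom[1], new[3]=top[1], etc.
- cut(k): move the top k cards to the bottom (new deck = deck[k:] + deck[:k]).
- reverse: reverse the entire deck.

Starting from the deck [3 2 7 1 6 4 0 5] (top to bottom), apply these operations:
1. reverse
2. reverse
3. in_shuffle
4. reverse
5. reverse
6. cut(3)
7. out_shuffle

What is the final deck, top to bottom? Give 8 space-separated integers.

After op 1 (reverse): [5 0 4 6 1 7 2 3]
After op 2 (reverse): [3 2 7 1 6 4 0 5]
After op 3 (in_shuffle): [6 3 4 2 0 7 5 1]
After op 4 (reverse): [1 5 7 0 2 4 3 6]
After op 5 (reverse): [6 3 4 2 0 7 5 1]
After op 6 (cut(3)): [2 0 7 5 1 6 3 4]
After op 7 (out_shuffle): [2 1 0 6 7 3 5 4]

Answer: 2 1 0 6 7 3 5 4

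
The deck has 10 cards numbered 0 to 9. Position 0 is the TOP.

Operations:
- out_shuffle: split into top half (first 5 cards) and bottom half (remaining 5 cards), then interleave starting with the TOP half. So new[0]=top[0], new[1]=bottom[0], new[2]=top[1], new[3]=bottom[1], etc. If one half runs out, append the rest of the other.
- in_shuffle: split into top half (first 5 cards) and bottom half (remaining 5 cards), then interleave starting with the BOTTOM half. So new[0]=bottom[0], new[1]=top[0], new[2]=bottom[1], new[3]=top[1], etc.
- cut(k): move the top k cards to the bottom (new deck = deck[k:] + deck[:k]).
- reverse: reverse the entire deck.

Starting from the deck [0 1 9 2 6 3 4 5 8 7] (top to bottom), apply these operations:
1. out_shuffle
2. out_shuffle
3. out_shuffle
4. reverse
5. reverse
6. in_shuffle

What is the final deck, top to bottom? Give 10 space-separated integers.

Answer: 6 0 2 8 9 5 1 4 7 3

Derivation:
After op 1 (out_shuffle): [0 3 1 4 9 5 2 8 6 7]
After op 2 (out_shuffle): [0 5 3 2 1 8 4 6 9 7]
After op 3 (out_shuffle): [0 8 5 4 3 6 2 9 1 7]
After op 4 (reverse): [7 1 9 2 6 3 4 5 8 0]
After op 5 (reverse): [0 8 5 4 3 6 2 9 1 7]
After op 6 (in_shuffle): [6 0 2 8 9 5 1 4 7 3]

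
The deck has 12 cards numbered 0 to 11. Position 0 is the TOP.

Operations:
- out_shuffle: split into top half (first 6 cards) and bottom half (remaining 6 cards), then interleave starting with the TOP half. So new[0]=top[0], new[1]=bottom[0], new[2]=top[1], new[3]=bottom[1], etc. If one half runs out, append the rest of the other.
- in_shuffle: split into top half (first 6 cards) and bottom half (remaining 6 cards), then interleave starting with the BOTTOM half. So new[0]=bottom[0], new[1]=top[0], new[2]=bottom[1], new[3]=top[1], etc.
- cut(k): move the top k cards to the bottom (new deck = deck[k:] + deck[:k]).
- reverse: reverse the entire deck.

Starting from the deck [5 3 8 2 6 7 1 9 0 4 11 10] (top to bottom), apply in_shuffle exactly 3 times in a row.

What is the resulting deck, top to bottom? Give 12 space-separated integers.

After op 1 (in_shuffle): [1 5 9 3 0 8 4 2 11 6 10 7]
After op 2 (in_shuffle): [4 1 2 5 11 9 6 3 10 0 7 8]
After op 3 (in_shuffle): [6 4 3 1 10 2 0 5 7 11 8 9]

Answer: 6 4 3 1 10 2 0 5 7 11 8 9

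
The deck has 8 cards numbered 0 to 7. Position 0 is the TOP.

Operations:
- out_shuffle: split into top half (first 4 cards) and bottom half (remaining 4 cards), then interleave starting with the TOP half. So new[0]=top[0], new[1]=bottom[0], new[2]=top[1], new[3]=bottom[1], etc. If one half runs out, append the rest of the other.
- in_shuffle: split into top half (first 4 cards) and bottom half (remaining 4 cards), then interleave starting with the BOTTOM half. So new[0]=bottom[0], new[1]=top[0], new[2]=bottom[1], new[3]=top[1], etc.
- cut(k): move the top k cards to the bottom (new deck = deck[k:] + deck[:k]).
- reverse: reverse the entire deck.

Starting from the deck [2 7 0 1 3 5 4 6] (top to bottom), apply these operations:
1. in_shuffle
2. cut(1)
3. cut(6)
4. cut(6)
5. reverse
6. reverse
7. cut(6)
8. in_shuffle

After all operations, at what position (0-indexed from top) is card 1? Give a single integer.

After op 1 (in_shuffle): [3 2 5 7 4 0 6 1]
After op 2 (cut(1)): [2 5 7 4 0 6 1 3]
After op 3 (cut(6)): [1 3 2 5 7 4 0 6]
After op 4 (cut(6)): [0 6 1 3 2 5 7 4]
After op 5 (reverse): [4 7 5 2 3 1 6 0]
After op 6 (reverse): [0 6 1 3 2 5 7 4]
After op 7 (cut(6)): [7 4 0 6 1 3 2 5]
After op 8 (in_shuffle): [1 7 3 4 2 0 5 6]
Card 1 is at position 0.

Answer: 0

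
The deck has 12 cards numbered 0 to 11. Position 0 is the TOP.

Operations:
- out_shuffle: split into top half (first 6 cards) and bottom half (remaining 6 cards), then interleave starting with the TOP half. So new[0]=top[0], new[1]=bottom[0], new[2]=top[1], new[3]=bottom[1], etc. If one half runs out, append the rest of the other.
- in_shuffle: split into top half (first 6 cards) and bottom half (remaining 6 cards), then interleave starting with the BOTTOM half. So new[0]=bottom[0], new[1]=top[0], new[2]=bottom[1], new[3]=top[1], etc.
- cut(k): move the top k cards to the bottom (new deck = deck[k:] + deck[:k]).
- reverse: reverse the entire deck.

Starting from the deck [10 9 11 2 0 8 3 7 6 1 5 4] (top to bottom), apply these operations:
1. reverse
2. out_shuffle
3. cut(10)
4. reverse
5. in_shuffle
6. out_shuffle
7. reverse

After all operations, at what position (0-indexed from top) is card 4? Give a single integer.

After op 1 (reverse): [4 5 1 6 7 3 8 0 2 11 9 10]
After op 2 (out_shuffle): [4 8 5 0 1 2 6 11 7 9 3 10]
After op 3 (cut(10)): [3 10 4 8 5 0 1 2 6 11 7 9]
After op 4 (reverse): [9 7 11 6 2 1 0 5 8 4 10 3]
After op 5 (in_shuffle): [0 9 5 7 8 11 4 6 10 2 3 1]
After op 6 (out_shuffle): [0 4 9 6 5 10 7 2 8 3 11 1]
After op 7 (reverse): [1 11 3 8 2 7 10 5 6 9 4 0]
Card 4 is at position 10.

Answer: 10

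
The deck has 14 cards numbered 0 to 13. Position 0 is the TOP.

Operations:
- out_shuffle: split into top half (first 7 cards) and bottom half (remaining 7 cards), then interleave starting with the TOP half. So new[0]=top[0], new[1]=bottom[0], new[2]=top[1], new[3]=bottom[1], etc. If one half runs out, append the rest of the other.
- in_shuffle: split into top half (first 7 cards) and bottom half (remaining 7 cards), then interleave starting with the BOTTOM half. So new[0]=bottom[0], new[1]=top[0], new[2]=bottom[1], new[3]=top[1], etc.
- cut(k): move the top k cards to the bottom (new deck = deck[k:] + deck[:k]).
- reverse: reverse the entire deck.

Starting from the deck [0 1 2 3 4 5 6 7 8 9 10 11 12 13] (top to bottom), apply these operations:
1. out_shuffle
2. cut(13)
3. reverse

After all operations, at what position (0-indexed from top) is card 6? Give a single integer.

Answer: 0

Derivation:
After op 1 (out_shuffle): [0 7 1 8 2 9 3 10 4 11 5 12 6 13]
After op 2 (cut(13)): [13 0 7 1 8 2 9 3 10 4 11 5 12 6]
After op 3 (reverse): [6 12 5 11 4 10 3 9 2 8 1 7 0 13]
Card 6 is at position 0.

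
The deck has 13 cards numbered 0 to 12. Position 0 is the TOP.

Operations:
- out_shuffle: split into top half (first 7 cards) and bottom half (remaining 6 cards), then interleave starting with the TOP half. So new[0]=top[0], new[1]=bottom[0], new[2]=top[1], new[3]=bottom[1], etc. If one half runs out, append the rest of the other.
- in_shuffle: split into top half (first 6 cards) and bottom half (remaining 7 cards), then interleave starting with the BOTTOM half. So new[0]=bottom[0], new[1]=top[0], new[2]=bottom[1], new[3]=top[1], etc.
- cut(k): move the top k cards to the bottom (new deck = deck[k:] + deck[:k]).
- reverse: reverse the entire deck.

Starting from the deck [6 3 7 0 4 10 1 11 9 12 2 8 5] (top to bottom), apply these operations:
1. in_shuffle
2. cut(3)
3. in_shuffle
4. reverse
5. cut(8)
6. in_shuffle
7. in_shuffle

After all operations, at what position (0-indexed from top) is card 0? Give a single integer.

Answer: 9

Derivation:
After op 1 (in_shuffle): [1 6 11 3 9 7 12 0 2 4 8 10 5]
After op 2 (cut(3)): [3 9 7 12 0 2 4 8 10 5 1 6 11]
After op 3 (in_shuffle): [4 3 8 9 10 7 5 12 1 0 6 2 11]
After op 4 (reverse): [11 2 6 0 1 12 5 7 10 9 8 3 4]
After op 5 (cut(8)): [10 9 8 3 4 11 2 6 0 1 12 5 7]
After op 6 (in_shuffle): [2 10 6 9 0 8 1 3 12 4 5 11 7]
After op 7 (in_shuffle): [1 2 3 10 12 6 4 9 5 0 11 8 7]
Card 0 is at position 9.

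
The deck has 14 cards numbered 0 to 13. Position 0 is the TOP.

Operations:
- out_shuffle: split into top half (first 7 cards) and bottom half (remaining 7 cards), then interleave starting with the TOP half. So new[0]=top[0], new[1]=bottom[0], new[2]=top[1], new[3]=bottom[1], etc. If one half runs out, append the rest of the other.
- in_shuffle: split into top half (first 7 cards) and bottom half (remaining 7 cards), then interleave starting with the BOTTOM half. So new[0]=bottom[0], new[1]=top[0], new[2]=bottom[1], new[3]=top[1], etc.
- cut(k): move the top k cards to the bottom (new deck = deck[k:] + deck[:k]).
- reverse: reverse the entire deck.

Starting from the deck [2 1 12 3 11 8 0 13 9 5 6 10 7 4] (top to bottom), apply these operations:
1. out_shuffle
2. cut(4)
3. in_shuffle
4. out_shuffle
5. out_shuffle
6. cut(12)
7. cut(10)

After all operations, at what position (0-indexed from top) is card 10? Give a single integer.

After op 1 (out_shuffle): [2 13 1 9 12 5 3 6 11 10 8 7 0 4]
After op 2 (cut(4)): [12 5 3 6 11 10 8 7 0 4 2 13 1 9]
After op 3 (in_shuffle): [7 12 0 5 4 3 2 6 13 11 1 10 9 8]
After op 4 (out_shuffle): [7 6 12 13 0 11 5 1 4 10 3 9 2 8]
After op 5 (out_shuffle): [7 1 6 4 12 10 13 3 0 9 11 2 5 8]
After op 6 (cut(12)): [5 8 7 1 6 4 12 10 13 3 0 9 11 2]
After op 7 (cut(10)): [0 9 11 2 5 8 7 1 6 4 12 10 13 3]
Card 10 is at position 11.

Answer: 11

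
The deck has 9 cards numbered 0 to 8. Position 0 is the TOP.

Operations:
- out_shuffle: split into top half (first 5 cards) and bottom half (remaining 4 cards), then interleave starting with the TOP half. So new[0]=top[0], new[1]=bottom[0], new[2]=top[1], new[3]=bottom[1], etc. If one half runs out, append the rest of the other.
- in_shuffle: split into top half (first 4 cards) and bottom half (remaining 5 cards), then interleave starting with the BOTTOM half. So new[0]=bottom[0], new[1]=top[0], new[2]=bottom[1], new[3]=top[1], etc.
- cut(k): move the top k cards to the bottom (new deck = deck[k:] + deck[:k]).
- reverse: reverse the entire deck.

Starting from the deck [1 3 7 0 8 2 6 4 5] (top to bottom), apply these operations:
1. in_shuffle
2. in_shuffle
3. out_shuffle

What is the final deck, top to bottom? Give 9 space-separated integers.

Answer: 6 2 8 0 7 3 1 5 4

Derivation:
After op 1 (in_shuffle): [8 1 2 3 6 7 4 0 5]
After op 2 (in_shuffle): [6 8 7 1 4 2 0 3 5]
After op 3 (out_shuffle): [6 2 8 0 7 3 1 5 4]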